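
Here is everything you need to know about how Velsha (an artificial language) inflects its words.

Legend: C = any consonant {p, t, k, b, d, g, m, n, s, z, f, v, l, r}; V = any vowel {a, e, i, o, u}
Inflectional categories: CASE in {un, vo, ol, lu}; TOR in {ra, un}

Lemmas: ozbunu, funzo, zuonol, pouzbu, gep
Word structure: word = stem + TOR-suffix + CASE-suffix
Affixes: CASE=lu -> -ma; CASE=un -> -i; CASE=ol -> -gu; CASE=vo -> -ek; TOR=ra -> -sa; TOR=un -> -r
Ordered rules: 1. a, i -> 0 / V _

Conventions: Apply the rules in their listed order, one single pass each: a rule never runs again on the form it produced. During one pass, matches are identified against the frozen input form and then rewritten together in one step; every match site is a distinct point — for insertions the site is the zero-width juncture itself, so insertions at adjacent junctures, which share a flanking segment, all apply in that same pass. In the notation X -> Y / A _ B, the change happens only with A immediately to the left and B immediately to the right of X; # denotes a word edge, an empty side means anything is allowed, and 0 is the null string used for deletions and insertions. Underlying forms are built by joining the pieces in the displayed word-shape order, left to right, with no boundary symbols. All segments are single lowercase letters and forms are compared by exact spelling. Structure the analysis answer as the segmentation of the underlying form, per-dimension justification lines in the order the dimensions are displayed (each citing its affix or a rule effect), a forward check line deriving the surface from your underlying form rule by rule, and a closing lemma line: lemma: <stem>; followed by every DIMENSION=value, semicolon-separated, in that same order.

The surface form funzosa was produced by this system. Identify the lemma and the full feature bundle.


underlying: funzo-sa-i
CASE=un - signalled by the affix -i
TOR=ra - signalled by the affix -sa
check: funzosai -> funzosa
lemma: funzo; CASE=un; TOR=ra


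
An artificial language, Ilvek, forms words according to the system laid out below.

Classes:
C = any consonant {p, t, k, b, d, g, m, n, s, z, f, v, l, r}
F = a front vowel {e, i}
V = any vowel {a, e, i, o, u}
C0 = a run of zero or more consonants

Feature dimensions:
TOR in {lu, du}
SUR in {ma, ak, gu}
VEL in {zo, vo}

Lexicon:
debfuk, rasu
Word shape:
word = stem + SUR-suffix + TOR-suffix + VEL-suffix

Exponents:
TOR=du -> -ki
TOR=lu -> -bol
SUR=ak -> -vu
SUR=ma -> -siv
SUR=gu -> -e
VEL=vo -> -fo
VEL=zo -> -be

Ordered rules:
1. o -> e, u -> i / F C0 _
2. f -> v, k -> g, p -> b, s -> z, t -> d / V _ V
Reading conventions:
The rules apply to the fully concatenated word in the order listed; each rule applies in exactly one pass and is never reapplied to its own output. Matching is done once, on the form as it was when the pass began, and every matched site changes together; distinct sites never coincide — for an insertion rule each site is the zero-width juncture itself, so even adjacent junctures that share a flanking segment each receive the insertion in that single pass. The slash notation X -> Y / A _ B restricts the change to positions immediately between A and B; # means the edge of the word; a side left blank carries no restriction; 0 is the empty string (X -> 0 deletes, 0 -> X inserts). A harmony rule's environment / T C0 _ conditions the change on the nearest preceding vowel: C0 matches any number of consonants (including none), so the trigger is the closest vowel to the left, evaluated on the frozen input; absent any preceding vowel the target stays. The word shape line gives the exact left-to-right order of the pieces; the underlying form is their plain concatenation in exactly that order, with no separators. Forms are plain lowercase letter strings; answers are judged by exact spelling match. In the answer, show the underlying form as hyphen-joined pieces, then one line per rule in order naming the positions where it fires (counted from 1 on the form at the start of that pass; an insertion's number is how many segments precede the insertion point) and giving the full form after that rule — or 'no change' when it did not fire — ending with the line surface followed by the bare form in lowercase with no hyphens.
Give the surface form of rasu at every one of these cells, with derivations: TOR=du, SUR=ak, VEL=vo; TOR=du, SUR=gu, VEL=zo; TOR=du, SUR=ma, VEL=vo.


cell TOR=du, SUR=ak, VEL=vo:
underlying: rasu-vu-ki-fo
1. o -> e, u -> i / F C0 _: fires at position(s) 10: rasuvukife
2. f -> v, k -> g, p -> b, s -> z, t -> d / V _ V: fires at position(s) 3, 7, 9: razuvugive
surface: razuvugive

cell TOR=du, SUR=gu, VEL=zo:
underlying: rasu-e-ki-be
1. o -> e, u -> i / F C0 _: no change
2. f -> v, k -> g, p -> b, s -> z, t -> d / V _ V: fires at position(s) 3, 6: razuegibe
surface: razuegibe

cell TOR=du, SUR=ma, VEL=vo:
underlying: rasu-siv-ki-fo
1. o -> e, u -> i / F C0 _: fires at position(s) 11: rasusivkife
2. f -> v, k -> g, p -> b, s -> z, t -> d / V _ V: fires at position(s) 3, 5, 10: razuzivkive
surface: razuzivkive


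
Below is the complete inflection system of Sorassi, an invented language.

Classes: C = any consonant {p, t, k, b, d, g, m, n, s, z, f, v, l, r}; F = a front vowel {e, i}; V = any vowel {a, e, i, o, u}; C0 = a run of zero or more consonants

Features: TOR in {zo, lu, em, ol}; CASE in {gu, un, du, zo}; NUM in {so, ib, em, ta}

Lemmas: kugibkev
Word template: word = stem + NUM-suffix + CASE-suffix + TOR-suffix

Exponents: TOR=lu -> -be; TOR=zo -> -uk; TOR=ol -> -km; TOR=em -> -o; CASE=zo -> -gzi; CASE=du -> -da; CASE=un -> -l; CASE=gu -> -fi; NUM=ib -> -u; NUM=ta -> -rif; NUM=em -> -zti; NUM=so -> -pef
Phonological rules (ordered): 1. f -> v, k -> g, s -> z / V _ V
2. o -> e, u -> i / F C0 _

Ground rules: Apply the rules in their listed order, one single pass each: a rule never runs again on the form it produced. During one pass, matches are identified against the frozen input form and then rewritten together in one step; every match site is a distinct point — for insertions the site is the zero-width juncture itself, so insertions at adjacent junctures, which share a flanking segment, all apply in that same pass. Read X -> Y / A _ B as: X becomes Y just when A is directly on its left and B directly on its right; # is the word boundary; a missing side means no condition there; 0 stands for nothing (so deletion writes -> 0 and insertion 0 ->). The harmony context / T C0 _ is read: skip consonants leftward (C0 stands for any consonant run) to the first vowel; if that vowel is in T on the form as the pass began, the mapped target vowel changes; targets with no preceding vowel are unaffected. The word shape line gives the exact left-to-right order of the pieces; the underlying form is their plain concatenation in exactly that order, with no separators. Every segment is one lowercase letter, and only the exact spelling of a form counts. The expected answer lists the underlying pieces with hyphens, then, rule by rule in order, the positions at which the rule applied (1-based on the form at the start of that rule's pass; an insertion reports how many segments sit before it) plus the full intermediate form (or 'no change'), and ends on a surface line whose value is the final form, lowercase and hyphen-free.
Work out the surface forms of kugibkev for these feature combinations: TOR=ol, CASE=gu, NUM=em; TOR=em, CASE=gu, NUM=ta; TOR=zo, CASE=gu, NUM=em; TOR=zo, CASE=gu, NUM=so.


cell TOR=ol, CASE=gu, NUM=em:
underlying: kugibkev-zti-fi-km
1. f -> v, k -> g, s -> z / V _ V: fires at position(s) 12: kugibkevztivikm
2. o -> e, u -> i / F C0 _: no change
surface: kugibkevztivikm

cell TOR=em, CASE=gu, NUM=ta:
underlying: kugibkev-rif-fi-o
1. f -> v, k -> g, s -> z / V _ V: no change
2. o -> e, u -> i / F C0 _: fires at position(s) 14: kugibkevriffie
surface: kugibkevriffie

cell TOR=zo, CASE=gu, NUM=em:
underlying: kugibkev-zti-fi-uk
1. f -> v, k -> g, s -> z / V _ V: fires at position(s) 12: kugibkevztiviuk
2. o -> e, u -> i / F C0 _: fires at position(s) 14: kugibkevztiviik
surface: kugibkevztiviik

cell TOR=zo, CASE=gu, NUM=so:
underlying: kugibkev-pef-fi-uk
1. f -> v, k -> g, s -> z / V _ V: no change
2. o -> e, u -> i / F C0 _: fires at position(s) 14: kugibkevpeffiik
surface: kugibkevpeffiik


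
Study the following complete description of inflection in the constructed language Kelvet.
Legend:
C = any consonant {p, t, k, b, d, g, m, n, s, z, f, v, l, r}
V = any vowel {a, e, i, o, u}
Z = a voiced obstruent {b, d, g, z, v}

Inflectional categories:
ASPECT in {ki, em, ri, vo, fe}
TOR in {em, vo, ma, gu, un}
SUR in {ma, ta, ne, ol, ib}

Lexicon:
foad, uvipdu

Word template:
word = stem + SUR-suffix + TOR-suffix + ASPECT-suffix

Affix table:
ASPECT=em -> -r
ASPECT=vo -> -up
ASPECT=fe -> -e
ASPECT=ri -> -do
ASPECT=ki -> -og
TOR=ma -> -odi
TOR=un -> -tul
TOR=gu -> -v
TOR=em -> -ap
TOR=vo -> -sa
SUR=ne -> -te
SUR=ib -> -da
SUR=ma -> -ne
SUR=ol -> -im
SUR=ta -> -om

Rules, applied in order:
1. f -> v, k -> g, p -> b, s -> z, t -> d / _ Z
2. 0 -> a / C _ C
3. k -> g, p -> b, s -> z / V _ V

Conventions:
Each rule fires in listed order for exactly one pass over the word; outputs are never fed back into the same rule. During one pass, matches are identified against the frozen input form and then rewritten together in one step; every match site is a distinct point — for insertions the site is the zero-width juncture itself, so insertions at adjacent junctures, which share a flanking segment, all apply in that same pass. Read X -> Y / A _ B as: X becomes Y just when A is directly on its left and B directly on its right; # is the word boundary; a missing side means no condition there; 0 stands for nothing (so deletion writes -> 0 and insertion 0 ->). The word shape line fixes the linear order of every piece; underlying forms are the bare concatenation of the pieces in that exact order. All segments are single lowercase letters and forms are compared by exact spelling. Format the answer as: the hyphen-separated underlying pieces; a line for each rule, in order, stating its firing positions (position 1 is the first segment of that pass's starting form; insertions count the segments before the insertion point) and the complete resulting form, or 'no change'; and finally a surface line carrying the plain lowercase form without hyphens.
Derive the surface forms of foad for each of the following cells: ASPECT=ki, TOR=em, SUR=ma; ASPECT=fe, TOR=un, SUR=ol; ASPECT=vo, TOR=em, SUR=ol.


cell ASPECT=ki, TOR=em, SUR=ma:
underlying: foad-ne-ap-og
1. f -> v, k -> g, p -> b, s -> z, t -> d / _ Z: no change
2. 0 -> a / C _ C: inserts after position(s) 4: foadaneapog
3. k -> g, p -> b, s -> z / V _ V: fires at position(s) 9: foadaneabog
surface: foadaneabog

cell ASPECT=fe, TOR=un, SUR=ol:
underlying: foad-im-tul-e
1. f -> v, k -> g, p -> b, s -> z, t -> d / _ Z: no change
2. 0 -> a / C _ C: inserts after position(s) 6: foadimatule
3. k -> g, p -> b, s -> z / V _ V: no change
surface: foadimatule

cell ASPECT=vo, TOR=em, SUR=ol:
underlying: foad-im-ap-up
1. f -> v, k -> g, p -> b, s -> z, t -> d / _ Z: no change
2. 0 -> a / C _ C: no change
3. k -> g, p -> b, s -> z / V _ V: fires at position(s) 8: foadimabup
surface: foadimabup


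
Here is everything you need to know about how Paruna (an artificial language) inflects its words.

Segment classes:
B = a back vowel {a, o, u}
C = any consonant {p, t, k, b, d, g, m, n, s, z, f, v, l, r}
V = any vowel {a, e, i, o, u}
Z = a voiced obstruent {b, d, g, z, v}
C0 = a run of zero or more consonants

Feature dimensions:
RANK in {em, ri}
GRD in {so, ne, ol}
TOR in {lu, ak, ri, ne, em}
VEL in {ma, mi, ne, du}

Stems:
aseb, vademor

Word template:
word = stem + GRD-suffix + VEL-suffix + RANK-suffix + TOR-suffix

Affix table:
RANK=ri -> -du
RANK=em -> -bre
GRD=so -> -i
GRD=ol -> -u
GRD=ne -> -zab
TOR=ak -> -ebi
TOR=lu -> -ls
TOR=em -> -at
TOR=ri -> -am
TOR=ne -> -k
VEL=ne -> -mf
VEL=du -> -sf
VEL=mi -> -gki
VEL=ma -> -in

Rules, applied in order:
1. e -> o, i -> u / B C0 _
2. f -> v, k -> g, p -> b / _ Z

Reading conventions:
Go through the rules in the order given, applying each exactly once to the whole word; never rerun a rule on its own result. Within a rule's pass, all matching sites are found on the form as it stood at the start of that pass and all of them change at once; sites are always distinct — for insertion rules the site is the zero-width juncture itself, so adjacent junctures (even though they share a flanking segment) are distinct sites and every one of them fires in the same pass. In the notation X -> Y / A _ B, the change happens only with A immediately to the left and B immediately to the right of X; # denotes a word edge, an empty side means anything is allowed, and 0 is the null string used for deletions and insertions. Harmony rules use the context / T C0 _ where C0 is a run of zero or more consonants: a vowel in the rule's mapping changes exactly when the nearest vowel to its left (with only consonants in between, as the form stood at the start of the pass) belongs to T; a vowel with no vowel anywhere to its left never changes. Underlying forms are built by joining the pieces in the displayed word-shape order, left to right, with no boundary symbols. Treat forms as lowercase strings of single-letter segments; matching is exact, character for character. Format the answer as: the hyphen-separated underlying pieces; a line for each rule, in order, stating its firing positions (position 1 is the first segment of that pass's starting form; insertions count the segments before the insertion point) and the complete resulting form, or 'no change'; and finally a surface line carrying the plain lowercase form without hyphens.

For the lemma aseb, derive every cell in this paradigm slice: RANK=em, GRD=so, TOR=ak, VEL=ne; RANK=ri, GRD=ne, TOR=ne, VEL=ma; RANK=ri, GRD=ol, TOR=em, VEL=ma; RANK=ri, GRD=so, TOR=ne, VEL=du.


cell RANK=em, GRD=so, TOR=ak, VEL=ne:
underlying: aseb-i-mf-bre-ebi
1. e -> o, i -> u / B C0 _: fires at position(s) 3: asobimfbreebi
2. f -> v, k -> g, p -> b / _ Z: fires at position(s) 7: asobimvbreebi
surface: asobimvbreebi

cell RANK=ri, GRD=ne, TOR=ne, VEL=ma:
underlying: aseb-zab-in-du-k
1. e -> o, i -> u / B C0 _: fires at position(s) 3, 8: asobzabunduk
2. f -> v, k -> g, p -> b / _ Z: no change
surface: asobzabunduk

cell RANK=ri, GRD=ol, TOR=em, VEL=ma:
underlying: aseb-u-in-du-at
1. e -> o, i -> u / B C0 _: fires at position(s) 3, 6: asobuunduat
2. f -> v, k -> g, p -> b / _ Z: no change
surface: asobuunduat

cell RANK=ri, GRD=so, TOR=ne, VEL=du:
underlying: aseb-i-sf-du-k
1. e -> o, i -> u / B C0 _: fires at position(s) 3: asobisfduk
2. f -> v, k -> g, p -> b / _ Z: fires at position(s) 7: asobisvduk
surface: asobisvduk


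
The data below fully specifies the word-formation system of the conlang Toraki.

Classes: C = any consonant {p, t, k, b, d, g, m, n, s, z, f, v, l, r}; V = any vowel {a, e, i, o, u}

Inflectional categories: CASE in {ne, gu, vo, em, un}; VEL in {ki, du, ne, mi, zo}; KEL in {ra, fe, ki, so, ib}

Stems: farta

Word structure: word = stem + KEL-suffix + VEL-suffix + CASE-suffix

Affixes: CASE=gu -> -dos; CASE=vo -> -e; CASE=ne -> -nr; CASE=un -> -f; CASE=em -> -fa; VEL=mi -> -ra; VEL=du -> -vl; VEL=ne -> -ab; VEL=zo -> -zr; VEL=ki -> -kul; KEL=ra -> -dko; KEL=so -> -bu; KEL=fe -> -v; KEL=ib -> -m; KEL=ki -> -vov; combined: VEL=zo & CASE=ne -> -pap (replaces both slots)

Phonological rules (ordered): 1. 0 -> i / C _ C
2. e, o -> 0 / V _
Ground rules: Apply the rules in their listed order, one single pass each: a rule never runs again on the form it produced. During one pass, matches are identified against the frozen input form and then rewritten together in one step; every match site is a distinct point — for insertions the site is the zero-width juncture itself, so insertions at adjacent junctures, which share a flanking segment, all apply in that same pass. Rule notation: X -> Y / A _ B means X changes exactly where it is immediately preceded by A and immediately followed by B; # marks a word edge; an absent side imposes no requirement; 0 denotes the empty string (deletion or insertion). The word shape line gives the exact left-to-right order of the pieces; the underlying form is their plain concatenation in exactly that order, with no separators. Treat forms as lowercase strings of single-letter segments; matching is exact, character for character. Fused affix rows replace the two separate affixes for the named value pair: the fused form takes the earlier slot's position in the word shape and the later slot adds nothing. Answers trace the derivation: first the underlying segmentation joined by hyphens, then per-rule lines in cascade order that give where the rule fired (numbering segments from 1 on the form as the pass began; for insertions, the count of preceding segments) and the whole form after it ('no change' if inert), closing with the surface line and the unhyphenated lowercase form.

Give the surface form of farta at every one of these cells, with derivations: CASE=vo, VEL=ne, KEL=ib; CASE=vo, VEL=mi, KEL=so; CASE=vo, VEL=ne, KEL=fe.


cell CASE=vo, VEL=ne, KEL=ib:
underlying: farta-m-ab-e
1. 0 -> i / C _ C: inserts after position(s) 3: faritamabe
2. e, o -> 0 / V _: no change
surface: faritamabe

cell CASE=vo, VEL=mi, KEL=so:
underlying: farta-bu-ra-e
1. 0 -> i / C _ C: inserts after position(s) 3: faritaburae
2. e, o -> 0 / V _: fires at position(s) 11: faritabura
surface: faritabura

cell CASE=vo, VEL=ne, KEL=fe:
underlying: farta-v-ab-e
1. 0 -> i / C _ C: inserts after position(s) 3: faritavabe
2. e, o -> 0 / V _: no change
surface: faritavabe


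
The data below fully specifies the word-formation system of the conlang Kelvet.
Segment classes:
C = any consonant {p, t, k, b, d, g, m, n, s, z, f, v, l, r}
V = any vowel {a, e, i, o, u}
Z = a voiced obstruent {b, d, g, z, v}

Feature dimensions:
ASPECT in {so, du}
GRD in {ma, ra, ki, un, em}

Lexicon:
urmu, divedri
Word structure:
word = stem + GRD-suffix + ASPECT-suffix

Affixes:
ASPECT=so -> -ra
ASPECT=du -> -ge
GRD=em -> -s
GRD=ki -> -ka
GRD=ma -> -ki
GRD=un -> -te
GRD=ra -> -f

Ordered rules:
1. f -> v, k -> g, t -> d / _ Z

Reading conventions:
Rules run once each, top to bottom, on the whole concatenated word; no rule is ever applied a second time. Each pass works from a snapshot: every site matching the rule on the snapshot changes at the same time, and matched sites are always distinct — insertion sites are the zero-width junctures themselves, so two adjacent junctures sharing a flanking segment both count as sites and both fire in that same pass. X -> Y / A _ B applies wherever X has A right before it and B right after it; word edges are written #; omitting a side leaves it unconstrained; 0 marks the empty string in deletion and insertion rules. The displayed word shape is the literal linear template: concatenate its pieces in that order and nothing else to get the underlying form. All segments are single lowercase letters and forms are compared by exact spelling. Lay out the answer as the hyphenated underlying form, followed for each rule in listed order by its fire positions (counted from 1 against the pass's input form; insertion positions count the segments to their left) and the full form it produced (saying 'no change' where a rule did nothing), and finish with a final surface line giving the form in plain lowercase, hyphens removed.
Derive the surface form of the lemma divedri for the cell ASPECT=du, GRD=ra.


underlying: divedri-f-ge
1. f -> v, k -> g, t -> d / _ Z: fires at position(s) 8: divedrivge
surface: divedrivge


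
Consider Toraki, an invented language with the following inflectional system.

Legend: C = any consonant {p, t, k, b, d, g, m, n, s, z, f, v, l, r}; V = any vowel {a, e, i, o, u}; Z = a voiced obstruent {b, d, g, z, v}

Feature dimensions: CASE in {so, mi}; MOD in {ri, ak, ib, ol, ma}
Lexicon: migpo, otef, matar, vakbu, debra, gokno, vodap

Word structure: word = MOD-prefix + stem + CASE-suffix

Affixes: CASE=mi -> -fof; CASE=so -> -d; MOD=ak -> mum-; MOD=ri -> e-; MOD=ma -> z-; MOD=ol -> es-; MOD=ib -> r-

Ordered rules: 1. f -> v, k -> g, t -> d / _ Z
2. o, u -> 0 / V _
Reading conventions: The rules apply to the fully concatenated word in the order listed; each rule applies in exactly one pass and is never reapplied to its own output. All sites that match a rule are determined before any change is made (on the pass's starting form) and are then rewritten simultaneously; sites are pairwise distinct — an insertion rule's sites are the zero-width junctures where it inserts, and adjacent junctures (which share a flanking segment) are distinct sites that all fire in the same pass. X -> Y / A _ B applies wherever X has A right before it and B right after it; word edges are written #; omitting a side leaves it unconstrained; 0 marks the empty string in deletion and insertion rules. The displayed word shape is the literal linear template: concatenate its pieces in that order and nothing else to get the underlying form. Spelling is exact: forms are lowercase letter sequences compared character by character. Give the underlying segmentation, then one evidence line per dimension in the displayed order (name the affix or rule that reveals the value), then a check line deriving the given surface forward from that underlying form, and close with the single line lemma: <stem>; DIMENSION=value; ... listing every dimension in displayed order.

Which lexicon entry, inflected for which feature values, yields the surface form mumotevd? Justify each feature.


underlying: mum-otef-d
CASE=so - signalled by the affix -d
MOD=ak - signalled by the affix mum-
check: mumotefd -> mumotevd -> mumotevd
lemma: otef; CASE=so; MOD=ak


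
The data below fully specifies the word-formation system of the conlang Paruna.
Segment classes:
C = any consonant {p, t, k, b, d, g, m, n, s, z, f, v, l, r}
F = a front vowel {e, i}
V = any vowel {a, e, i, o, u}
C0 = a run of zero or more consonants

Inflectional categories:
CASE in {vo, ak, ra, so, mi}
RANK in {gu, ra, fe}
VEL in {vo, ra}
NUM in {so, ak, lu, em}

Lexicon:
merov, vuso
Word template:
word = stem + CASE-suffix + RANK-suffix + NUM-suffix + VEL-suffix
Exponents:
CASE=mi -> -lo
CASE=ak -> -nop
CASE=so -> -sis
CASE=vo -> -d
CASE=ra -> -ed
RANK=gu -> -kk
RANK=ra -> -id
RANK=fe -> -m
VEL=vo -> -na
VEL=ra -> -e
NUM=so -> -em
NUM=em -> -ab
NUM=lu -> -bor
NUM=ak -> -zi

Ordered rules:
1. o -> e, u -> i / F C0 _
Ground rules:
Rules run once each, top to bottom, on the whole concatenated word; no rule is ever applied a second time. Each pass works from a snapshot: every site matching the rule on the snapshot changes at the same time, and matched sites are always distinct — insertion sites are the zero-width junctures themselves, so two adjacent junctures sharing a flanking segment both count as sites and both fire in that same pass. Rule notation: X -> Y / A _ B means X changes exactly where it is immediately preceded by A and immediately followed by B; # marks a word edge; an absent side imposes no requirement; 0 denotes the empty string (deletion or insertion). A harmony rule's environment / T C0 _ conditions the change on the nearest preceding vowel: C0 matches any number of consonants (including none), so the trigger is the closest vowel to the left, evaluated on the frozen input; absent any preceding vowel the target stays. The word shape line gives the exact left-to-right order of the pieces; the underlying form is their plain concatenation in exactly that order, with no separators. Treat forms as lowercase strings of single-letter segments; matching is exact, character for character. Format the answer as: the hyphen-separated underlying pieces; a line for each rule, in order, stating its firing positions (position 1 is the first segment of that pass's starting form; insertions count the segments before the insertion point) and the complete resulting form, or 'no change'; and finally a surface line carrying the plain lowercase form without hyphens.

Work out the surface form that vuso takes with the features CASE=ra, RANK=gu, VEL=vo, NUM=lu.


underlying: vuso-ed-kk-bor-na
1. o -> e, u -> i / F C0 _: fires at position(s) 10: vusoedkkberna
surface: vusoedkkberna


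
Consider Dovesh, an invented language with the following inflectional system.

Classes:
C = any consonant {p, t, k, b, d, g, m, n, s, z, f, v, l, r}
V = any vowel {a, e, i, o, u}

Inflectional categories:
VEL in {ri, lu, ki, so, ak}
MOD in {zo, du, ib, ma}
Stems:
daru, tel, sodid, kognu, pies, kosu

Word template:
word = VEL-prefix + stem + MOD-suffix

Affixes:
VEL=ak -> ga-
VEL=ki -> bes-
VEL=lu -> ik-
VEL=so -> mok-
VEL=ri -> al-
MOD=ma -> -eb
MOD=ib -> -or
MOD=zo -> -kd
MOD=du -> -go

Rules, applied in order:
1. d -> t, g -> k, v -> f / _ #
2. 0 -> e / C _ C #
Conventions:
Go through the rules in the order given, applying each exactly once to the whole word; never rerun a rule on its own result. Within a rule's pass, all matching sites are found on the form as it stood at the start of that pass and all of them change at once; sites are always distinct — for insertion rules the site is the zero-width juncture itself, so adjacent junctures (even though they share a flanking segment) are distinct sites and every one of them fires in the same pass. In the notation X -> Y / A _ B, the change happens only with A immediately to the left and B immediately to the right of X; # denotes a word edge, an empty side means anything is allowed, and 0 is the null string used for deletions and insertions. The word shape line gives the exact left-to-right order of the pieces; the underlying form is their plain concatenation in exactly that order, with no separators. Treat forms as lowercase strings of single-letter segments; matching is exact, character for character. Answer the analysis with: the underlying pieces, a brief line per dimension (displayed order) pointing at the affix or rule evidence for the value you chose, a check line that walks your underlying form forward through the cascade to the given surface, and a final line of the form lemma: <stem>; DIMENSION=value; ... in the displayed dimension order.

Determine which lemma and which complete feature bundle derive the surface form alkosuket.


underlying: al-kosu-kd
VEL=ri - signalled by the affix al-
MOD=zo - signalled by the affix -kd
check: alkosukd -> alkosukt -> alkosuket
lemma: kosu; VEL=ri; MOD=zo


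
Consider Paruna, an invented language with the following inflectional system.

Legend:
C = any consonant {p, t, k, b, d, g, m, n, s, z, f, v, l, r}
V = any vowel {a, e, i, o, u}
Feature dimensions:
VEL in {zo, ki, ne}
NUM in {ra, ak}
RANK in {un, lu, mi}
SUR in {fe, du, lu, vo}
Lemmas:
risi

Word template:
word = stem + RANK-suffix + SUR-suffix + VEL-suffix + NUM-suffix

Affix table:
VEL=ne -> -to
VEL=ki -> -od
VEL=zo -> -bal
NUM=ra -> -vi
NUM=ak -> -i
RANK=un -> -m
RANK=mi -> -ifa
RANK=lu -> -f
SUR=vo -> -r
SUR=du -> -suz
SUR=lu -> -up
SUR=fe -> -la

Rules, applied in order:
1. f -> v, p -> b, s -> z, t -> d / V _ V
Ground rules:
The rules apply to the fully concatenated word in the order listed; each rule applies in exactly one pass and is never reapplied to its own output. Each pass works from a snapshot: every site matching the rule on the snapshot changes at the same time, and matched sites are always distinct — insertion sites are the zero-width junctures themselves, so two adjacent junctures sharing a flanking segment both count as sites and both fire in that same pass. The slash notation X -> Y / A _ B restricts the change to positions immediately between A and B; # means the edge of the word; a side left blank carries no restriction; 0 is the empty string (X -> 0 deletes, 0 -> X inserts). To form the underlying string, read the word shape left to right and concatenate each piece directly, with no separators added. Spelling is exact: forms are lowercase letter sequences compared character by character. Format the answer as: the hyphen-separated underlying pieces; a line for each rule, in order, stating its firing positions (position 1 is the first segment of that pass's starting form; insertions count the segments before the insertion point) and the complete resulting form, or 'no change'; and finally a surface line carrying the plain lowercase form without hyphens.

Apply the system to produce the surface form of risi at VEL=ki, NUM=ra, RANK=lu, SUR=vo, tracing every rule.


underlying: risi-f-r-od-vi
1. f -> v, p -> b, s -> z, t -> d / V _ V: fires at position(s) 3: rizifrodvi
surface: rizifrodvi


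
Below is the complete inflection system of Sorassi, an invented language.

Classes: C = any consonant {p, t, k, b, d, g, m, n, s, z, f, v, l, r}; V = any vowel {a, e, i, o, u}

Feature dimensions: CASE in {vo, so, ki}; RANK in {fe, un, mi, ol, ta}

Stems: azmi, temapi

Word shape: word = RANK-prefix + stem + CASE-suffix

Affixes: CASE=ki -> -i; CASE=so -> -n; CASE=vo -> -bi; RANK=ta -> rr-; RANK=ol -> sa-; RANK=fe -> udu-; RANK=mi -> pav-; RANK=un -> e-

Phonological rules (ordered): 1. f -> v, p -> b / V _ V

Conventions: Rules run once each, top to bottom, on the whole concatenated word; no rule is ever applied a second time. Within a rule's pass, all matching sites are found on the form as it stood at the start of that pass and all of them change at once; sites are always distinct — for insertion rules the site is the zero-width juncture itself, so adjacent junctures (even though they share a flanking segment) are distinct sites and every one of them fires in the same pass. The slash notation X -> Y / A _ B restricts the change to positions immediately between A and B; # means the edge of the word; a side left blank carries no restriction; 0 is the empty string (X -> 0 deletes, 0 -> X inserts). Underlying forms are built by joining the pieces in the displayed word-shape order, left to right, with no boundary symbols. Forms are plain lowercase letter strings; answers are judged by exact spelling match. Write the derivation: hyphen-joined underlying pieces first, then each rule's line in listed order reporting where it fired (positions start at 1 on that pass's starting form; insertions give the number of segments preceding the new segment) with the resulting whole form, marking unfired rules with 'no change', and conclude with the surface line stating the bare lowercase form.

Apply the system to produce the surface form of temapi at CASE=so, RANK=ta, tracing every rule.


underlying: rr-temapi-n
1. f -> v, p -> b / V _ V: fires at position(s) 7: rrtemabin
surface: rrtemabin


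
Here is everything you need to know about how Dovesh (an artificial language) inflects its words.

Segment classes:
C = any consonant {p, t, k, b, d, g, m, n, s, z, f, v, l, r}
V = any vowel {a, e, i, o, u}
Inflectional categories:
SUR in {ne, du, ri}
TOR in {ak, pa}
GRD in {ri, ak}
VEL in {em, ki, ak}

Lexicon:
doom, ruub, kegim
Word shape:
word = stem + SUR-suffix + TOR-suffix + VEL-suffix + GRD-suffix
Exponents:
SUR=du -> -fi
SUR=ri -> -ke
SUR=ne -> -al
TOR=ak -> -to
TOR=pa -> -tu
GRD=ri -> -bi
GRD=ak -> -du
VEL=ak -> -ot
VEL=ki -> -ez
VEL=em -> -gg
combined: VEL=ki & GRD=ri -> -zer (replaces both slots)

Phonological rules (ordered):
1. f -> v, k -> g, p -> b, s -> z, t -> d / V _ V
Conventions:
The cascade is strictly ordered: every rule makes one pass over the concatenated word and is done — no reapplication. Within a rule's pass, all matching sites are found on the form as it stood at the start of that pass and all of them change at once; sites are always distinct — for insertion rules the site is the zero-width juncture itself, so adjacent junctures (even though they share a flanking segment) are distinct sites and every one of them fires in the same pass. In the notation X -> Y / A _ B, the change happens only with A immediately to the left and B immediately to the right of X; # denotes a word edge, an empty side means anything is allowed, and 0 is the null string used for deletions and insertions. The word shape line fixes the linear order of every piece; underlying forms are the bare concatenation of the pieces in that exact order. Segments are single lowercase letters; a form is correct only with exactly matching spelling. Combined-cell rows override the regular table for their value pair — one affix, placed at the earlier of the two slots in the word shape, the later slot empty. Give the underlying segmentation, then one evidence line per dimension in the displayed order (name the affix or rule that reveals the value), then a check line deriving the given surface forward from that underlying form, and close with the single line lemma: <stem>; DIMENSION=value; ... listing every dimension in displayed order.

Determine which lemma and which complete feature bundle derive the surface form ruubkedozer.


underlying: ruub-ke-to-zer
SUR=ri - signalled by the affix -ke
TOR=ak - signalled by the affix -to
GRD=ri - signalled by the combined affix row
VEL=ki - signalled by the combined affix row
check: ruubketozer -> ruubkedozer
lemma: ruub; SUR=ri; TOR=ak; GRD=ri; VEL=ki


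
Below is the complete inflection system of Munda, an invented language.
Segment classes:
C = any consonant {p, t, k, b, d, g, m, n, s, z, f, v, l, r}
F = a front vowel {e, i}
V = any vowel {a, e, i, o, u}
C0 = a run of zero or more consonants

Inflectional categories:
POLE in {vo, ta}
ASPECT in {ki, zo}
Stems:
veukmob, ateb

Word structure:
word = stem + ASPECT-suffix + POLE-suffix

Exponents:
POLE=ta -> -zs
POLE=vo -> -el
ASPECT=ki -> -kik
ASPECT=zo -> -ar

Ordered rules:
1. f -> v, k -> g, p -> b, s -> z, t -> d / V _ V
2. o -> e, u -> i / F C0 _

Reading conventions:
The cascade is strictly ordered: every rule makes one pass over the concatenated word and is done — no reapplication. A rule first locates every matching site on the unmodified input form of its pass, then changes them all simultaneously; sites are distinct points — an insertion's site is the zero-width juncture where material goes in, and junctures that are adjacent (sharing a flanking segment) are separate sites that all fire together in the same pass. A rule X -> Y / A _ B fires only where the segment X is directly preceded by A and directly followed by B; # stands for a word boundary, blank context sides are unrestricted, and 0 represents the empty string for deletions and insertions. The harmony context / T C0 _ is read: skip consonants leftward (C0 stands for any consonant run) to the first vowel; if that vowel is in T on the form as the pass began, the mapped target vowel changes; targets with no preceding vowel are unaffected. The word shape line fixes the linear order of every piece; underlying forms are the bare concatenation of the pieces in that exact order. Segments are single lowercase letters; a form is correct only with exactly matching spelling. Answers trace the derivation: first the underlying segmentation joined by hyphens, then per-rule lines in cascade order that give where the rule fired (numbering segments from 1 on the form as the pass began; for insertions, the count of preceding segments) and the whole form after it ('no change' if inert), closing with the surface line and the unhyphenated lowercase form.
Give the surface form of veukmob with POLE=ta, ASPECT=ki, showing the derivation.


underlying: veukmob-kik-zs
1. f -> v, k -> g, p -> b, s -> z, t -> d / V _ V: no change
2. o -> e, u -> i / F C0 _: fires at position(s) 3: veikmobkikzs
surface: veikmobkikzs


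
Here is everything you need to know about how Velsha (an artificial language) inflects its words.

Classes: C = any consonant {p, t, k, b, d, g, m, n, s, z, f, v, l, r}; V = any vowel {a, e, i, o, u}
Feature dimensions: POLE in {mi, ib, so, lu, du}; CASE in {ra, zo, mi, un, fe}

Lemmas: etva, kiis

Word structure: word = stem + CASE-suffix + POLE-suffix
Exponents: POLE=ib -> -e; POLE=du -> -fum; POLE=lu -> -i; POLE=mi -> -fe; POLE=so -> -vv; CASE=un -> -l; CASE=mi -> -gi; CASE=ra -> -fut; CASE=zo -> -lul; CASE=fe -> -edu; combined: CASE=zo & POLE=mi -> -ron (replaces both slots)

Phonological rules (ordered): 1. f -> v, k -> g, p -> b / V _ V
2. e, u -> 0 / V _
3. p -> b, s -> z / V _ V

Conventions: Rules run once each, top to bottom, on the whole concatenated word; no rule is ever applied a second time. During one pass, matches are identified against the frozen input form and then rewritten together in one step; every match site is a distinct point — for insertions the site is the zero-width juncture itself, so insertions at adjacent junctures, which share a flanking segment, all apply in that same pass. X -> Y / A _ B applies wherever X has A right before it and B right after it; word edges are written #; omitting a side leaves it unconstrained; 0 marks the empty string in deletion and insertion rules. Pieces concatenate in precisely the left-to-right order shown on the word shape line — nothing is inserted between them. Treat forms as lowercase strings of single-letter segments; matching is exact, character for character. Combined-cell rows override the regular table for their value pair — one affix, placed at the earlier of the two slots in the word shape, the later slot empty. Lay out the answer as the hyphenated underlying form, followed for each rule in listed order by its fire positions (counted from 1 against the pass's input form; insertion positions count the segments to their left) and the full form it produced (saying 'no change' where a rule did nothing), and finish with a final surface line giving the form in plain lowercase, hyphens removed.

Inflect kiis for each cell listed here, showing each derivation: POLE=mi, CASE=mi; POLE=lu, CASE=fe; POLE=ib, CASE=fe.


cell POLE=mi, CASE=mi:
underlying: kiis-gi-fe
1. f -> v, k -> g, p -> b / V _ V: fires at position(s) 7: kiisgive
2. e, u -> 0 / V _: no change
3. p -> b, s -> z / V _ V: no change
surface: kiisgive

cell POLE=lu, CASE=fe:
underlying: kiis-edu-i
1. f -> v, k -> g, p -> b / V _ V: no change
2. e, u -> 0 / V _: no change
3. p -> b, s -> z / V _ V: fires at position(s) 4: kiizedui
surface: kiizedui

cell POLE=ib, CASE=fe:
underlying: kiis-edu-e
1. f -> v, k -> g, p -> b / V _ V: no change
2. e, u -> 0 / V _: fires at position(s) 8: kiisedu
3. p -> b, s -> z / V _ V: fires at position(s) 4: kiizedu
surface: kiizedu


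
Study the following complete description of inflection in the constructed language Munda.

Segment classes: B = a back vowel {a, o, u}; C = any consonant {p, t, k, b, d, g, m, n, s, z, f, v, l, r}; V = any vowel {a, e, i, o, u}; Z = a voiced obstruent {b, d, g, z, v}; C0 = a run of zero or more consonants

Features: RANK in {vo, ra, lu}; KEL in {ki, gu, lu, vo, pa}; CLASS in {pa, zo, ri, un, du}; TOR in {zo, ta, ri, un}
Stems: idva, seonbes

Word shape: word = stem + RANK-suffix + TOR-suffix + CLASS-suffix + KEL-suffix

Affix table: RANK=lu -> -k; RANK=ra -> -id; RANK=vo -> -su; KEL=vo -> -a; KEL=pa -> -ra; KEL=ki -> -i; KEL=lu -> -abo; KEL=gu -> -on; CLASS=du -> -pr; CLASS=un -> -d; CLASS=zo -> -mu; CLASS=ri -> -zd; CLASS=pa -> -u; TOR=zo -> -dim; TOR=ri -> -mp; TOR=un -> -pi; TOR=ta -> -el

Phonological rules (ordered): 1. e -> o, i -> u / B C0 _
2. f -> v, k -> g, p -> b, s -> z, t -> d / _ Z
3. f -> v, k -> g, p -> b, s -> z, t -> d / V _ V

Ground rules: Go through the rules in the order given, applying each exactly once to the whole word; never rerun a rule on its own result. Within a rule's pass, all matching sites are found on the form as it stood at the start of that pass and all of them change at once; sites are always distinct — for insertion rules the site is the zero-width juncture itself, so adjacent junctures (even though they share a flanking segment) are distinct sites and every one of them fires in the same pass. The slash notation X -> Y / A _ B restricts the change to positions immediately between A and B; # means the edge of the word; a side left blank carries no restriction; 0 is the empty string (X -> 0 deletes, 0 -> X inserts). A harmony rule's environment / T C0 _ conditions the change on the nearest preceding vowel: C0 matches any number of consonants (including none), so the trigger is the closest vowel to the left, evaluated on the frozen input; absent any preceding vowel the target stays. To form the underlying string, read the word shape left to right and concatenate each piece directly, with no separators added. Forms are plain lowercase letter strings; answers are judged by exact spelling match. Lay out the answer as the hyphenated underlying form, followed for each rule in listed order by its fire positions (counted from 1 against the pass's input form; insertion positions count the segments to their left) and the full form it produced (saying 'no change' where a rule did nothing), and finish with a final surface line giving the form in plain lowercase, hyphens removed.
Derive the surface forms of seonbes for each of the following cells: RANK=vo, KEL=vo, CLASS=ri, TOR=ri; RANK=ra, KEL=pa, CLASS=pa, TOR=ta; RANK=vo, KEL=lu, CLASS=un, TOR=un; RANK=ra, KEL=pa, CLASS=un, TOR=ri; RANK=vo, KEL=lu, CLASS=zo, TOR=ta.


cell RANK=vo, KEL=vo, CLASS=ri, TOR=ri:
underlying: seonbes-su-mp-zd-a
1. e -> o, i -> u / B C0 _: fires at position(s) 6: seonbossumpzda
2. f -> v, k -> g, p -> b, s -> z, t -> d / _ Z: fires at position(s) 11: seonbossumbzda
3. f -> v, k -> g, p -> b, s -> z, t -> d / V _ V: no change
surface: seonbossumbzda

cell RANK=ra, KEL=pa, CLASS=pa, TOR=ta:
underlying: seonbes-id-el-u-ra
1. e -> o, i -> u / B C0 _: fires at position(s) 6: seonbosidelura
2. f -> v, k -> g, p -> b, s -> z, t -> d / _ Z: no change
3. f -> v, k -> g, p -> b, s -> z, t -> d / V _ V: fires at position(s) 7: seonbozidelura
surface: seonbozidelura

cell RANK=vo, KEL=lu, CLASS=un, TOR=un:
underlying: seonbes-su-pi-d-abo
1. e -> o, i -> u / B C0 _: fires at position(s) 6, 11: seonbossupudabo
2. f -> v, k -> g, p -> b, s -> z, t -> d / _ Z: no change
3. f -> v, k -> g, p -> b, s -> z, t -> d / V _ V: fires at position(s) 10: seonbossubudabo
surface: seonbossubudabo

cell RANK=ra, KEL=pa, CLASS=un, TOR=ri:
underlying: seonbes-id-mp-d-ra
1. e -> o, i -> u / B C0 _: fires at position(s) 6: seonbosidmpdra
2. f -> v, k -> g, p -> b, s -> z, t -> d / _ Z: fires at position(s) 11: seonbosidmbdra
3. f -> v, k -> g, p -> b, s -> z, t -> d / V _ V: fires at position(s) 7: seonbozidmbdra
surface: seonbozidmbdra

cell RANK=vo, KEL=lu, CLASS=zo, TOR=ta:
underlying: seonbes-su-el-mu-abo
1. e -> o, i -> u / B C0 _: fires at position(s) 6, 10: seonbossuolmuabo
2. f -> v, k -> g, p -> b, s -> z, t -> d / _ Z: no change
3. f -> v, k -> g, p -> b, s -> z, t -> d / V _ V: no change
surface: seonbossuolmuabo
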